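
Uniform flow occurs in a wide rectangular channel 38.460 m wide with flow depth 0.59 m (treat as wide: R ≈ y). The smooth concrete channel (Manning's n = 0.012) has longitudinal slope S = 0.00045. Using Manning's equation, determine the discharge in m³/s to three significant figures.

A = b·y = 38.460 × 0.59 = 22.69 m²
Wide channel: R ≈ y = 0.59 m
Q = (1/n)·A·R^(2/3)·S^(1/2) = (1/0.012) × 22.69 × 0.5900^(2/3) × 0.00045^(1/2) = 28.22 m³/s

28.2 m³/s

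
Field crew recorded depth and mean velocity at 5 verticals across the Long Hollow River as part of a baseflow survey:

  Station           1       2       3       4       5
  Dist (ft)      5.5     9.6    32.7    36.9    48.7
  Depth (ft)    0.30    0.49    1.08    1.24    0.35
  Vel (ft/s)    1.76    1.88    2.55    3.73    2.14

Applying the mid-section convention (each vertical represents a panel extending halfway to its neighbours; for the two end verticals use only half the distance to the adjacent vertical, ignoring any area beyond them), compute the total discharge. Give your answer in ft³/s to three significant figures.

w_1 = (9.6 − 5.5)/2 = 2.05 ft; q_1 = 1.76 × 0.30 × 2.05 = 1.082 ft³/s
w_2 = (32.7 − 5.5)/2 = 13.6 ft; q_2 = 1.88 × 0.49 × 13.6 = 12.53 ft³/s
w_3 = (36.9 − 9.6)/2 = 13.65 ft; q_3 = 2.55 × 1.08 × 13.65 = 37.59 ft³/s
w_4 = (48.7 − 32.7)/2 = 8 ft; q_4 = 3.73 × 1.24 × 8 = 37.00 ft³/s
w_5 = (48.7 − 36.9)/2 = 5.9 ft; q_5 = 2.14 × 0.35 × 5.9 = 4.419 ft³/s
Q = Σ qᵢ = 92.62 ft³/s

92.6 ft³/s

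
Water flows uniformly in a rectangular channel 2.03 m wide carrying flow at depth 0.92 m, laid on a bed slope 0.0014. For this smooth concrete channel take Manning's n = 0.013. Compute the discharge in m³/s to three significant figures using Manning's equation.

3.31 m³/s

A = b·y = 2.03 × 0.92 = 1.868 m²
P = b + 2y = 2.03 + 2×0.92 = 3.870 m
R = A/P = 1.868/3.870 = 0.4826 m
Q = (1/n)·A·R^(2/3)·S^(1/2) = (1/0.013) × 1.868 × 0.4826^(2/3) × 0.0014^(1/2) = 3.307 m³/s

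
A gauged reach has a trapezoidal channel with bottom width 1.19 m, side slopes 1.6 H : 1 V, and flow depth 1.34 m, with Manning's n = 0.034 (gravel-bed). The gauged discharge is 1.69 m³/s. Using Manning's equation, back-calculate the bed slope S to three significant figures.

0.000259

A = (b + z·y)·y = (1.19 + 1.6×1.34)×1.34 = 4.468 m²
P = b + 2y√(1+z²) = 1.19 + 2×1.34×√(1+1.6²) = 6.247 m
R = A/P = 4.468/6.247 = 0.7152 m
S = (Q·n / (1·A·R^(2/3)))² = (1.69×0.034 / (1×4.468×0.7997))² = 0.0002586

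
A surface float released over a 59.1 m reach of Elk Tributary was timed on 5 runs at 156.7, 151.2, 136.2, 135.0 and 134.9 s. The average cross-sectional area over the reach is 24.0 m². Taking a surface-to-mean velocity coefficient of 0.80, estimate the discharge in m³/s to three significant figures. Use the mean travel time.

t̄ = (156.7 + 151.2 + 136.2 + 135.0 + 134.9) / 5 = 142.8 s
v_surface = L / t̄ = 59.1 / 142.8 = 0.4139 m/s
v_mean = 0.80 × 0.4139 = 0.3311 m/s
Q = A × v_mean = 24.0 × 0.3311 = 7.946 m³/s

7.95 m³/s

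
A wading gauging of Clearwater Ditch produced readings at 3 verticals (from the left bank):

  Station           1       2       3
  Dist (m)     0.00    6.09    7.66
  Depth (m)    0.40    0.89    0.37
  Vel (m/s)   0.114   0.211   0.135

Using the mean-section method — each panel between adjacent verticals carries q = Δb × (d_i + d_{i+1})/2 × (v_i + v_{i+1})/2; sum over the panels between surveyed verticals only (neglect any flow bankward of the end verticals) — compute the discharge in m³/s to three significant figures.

0.809 m³/s

Panel 1-2: Δb = 6.09 m, d̄ = (0.40+0.89)/2 = 0.645, v̄ = (0.114+0.211)/2 = 0.1625 → q = 6.09×0.645×0.1625 = 0.6383 m³/s
Panel 2-3: Δb = 1.57 m, d̄ = (0.89+0.37)/2 = 0.63, v̄ = (0.211+0.135)/2 = 0.173 → q = 1.57×0.63×0.173 = 0.1711 m³/s
Q = Σ q = 0.8094 m³/s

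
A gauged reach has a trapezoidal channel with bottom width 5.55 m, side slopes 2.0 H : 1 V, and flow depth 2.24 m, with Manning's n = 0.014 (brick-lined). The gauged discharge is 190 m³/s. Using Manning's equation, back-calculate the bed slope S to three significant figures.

A = (b + z·y)·y = (5.55 + 2.0×2.24)×2.24 = 22.47 m²
P = b + 2y√(1+z²) = 5.55 + 2×2.24×√(1+2.0²) = 15.57 m
R = A/P = 22.47/15.57 = 1.443 m
S = (Q·n / (1·A·R^(2/3)))² = (190×0.014 / (1×22.47×1.277))² = 0.008595

0.00859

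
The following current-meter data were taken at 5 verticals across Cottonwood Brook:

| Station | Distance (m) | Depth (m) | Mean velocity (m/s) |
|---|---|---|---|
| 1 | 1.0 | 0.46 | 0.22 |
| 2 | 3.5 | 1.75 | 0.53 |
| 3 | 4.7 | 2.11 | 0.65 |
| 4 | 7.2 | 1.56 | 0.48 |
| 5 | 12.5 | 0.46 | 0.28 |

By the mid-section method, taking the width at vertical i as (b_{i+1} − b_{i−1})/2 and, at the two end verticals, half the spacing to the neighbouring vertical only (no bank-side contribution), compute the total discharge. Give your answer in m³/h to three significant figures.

w_1 = (3.5 − 1.0)/2 = 1.25 m; q_1 = 0.22 × 0.46 × 1.25 = 0.1265 m³/s
w_2 = (4.7 − 1.0)/2 = 1.85 m; q_2 = 0.53 × 1.75 × 1.85 = 1.716 m³/s
w_3 = (7.2 − 3.5)/2 = 1.85 m; q_3 = 0.65 × 2.11 × 1.85 = 2.537 m³/s
w_4 = (12.5 − 4.7)/2 = 3.9 m; q_4 = 0.48 × 1.56 × 3.9 = 2.920 m³/s
w_5 = (12.5 − 7.2)/2 = 2.65 m; q_5 = 0.28 × 0.46 × 2.65 = 0.3413 m³/s
Q = Σ qᵢ = 7.641 m³/s
= 7.641 × 3600 = 27510 m³/h

27500 m³/h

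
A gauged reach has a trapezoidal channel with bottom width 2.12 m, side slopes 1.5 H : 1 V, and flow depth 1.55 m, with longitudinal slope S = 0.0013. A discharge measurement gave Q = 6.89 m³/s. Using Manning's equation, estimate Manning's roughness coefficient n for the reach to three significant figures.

A = (b + z·y)·y = (2.12 + 1.5×1.55)×1.55 = 6.890 m²
P = b + 2y√(1+z²) = 2.12 + 2×1.55×√(1+1.5²) = 7.709 m
R = A/P = 6.890/7.709 = 0.8938 m
n = (1/Q)·A·R^(2/3)·S^(1/2) = (1/6.89) × 6.890 × 0.9279 × 0.03606 = 0.03345

0.0335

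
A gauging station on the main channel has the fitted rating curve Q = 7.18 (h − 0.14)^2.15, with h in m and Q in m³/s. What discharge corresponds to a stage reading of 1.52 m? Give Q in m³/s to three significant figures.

14.4 m³/s

Q = 7.18 × (1.52 − 0.14)^2.15 = 7.18 × 1.38^2.15 = 14.35 m³/s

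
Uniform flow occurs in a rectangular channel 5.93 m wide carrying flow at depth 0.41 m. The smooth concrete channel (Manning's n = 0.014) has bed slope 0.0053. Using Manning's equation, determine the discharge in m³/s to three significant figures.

A = b·y = 5.93 × 0.41 = 2.431 m²
P = b + 2y = 5.93 + 2×0.41 = 6.750 m
R = A/P = 2.431/6.750 = 0.3602 m
Q = (1/n)·A·R^(2/3)·S^(1/2) = (1/0.014) × 2.431 × 0.3602^(2/3) × 0.0053^(1/2) = 6.400 m³/s

6.40 m³/s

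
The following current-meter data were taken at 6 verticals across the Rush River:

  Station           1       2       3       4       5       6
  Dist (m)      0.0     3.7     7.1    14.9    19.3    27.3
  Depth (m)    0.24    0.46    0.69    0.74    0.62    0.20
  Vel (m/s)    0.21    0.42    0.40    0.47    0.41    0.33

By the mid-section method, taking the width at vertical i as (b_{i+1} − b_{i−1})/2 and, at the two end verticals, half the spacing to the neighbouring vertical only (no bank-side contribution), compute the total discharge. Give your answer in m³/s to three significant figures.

w_1 = (3.7 − 0.0)/2 = 1.85 m; q_1 = 0.21 × 0.24 × 1.85 = 0.09324 m³/s
w_2 = (7.1 − 0.0)/2 = 3.55 m; q_2 = 0.42 × 0.46 × 3.55 = 0.6859 m³/s
w_3 = (14.9 − 3.7)/2 = 5.6 m; q_3 = 0.40 × 0.69 × 5.6 = 1.546 m³/s
w_4 = (19.3 − 7.1)/2 = 6.1 m; q_4 = 0.47 × 0.74 × 6.1 = 2.122 m³/s
w_5 = (27.3 − 14.9)/2 = 6.2 m; q_5 = 0.41 × 0.62 × 6.2 = 1.576 m³/s
w_6 = (27.3 − 19.3)/2 = 4 m; q_6 = 0.33 × 0.20 × 4 = 0.2640 m³/s
Q = Σ qᵢ = 6.286 m³/s

6.29 m³/s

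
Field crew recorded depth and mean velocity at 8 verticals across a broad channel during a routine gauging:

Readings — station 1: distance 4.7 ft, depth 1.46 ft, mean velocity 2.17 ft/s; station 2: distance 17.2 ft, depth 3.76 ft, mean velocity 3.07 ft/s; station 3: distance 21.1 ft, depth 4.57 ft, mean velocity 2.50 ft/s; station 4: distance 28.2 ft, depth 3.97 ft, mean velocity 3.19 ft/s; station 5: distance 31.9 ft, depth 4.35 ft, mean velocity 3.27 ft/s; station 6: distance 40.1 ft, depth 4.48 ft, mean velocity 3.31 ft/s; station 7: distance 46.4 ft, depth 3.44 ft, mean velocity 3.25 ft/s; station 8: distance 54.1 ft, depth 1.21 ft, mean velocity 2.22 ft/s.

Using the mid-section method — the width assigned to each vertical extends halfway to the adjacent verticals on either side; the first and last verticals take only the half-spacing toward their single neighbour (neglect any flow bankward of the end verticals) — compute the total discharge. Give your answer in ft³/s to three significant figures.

526 ft³/s

w_1 = (17.2 − 4.7)/2 = 6.25 ft; q_1 = 2.17 × 1.46 × 6.25 = 19.80 ft³/s
w_2 = (21.1 − 4.7)/2 = 8.2 ft; q_2 = 3.07 × 3.76 × 8.2 = 94.65 ft³/s
w_3 = (28.2 − 17.2)/2 = 5.5 ft; q_3 = 2.50 × 4.57 × 5.5 = 62.84 ft³/s
w_4 = (31.9 − 21.1)/2 = 5.4 ft; q_4 = 3.19 × 3.97 × 5.4 = 68.39 ft³/s
w_5 = (40.1 − 28.2)/2 = 5.95 ft; q_5 = 3.27 × 4.35 × 5.95 = 84.64 ft³/s
w_6 = (46.4 − 31.9)/2 = 7.25 ft; q_6 = 3.31 × 4.48 × 7.25 = 107.5 ft³/s
w_7 = (54.1 − 40.1)/2 = 7 ft; q_7 = 3.25 × 3.44 × 7 = 78.26 ft³/s
w_8 = (54.1 − 46.4)/2 = 3.85 ft; q_8 = 2.22 × 1.21 × 3.85 = 10.34 ft³/s
Q = Σ qᵢ = 526.4 ft³/s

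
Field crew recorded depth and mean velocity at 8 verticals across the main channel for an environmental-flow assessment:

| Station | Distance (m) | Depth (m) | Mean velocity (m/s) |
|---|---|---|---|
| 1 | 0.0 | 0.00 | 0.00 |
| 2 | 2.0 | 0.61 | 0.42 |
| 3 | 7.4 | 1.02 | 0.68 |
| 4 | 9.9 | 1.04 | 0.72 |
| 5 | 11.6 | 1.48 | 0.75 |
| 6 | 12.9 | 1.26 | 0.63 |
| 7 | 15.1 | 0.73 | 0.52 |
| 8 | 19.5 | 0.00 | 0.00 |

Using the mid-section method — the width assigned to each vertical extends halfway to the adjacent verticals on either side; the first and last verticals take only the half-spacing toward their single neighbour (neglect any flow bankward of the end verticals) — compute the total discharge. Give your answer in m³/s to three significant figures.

9.57 m³/s

w_2 = (7.4 − 0.0)/2 = 3.7 m; q_2 = 0.42 × 0.61 × 3.7 = 0.9479 m³/s
w_3 = (9.9 − 2.0)/2 = 3.95 m; q_3 = 0.68 × 1.02 × 3.95 = 2.740 m³/s
w_4 = (11.6 − 7.4)/2 = 2.1 m; q_4 = 0.72 × 1.04 × 2.1 = 1.572 m³/s
w_5 = (12.9 − 9.9)/2 = 1.5 m; q_5 = 0.75 × 1.48 × 1.5 = 1.665 m³/s
w_6 = (15.1 − 11.6)/2 = 1.75 m; q_6 = 0.63 × 1.26 × 1.75 = 1.389 m³/s
w_7 = (19.5 − 12.9)/2 = 3.3 m; q_7 = 0.52 × 0.73 × 3.3 = 1.253 m³/s
Stations 1, 8 contribute zero (depth or velocity is 0).
Q = Σ qᵢ = 9.567 m³/s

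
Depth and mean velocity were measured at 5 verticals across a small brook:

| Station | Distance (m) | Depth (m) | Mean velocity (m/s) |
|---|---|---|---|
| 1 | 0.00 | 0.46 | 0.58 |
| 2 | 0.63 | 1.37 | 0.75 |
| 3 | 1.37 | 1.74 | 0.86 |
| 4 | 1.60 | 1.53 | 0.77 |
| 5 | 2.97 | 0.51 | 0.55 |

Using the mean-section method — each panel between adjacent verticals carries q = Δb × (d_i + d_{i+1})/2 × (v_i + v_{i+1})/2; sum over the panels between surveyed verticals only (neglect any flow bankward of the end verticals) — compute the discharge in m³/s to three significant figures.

Panel 1-2: Δb = 0.63 m, d̄ = (0.46+1.37)/2 = 0.915, v̄ = (0.58+0.75)/2 = 0.665 → q = 0.63×0.915×0.665 = 0.3833 m³/s
Panel 2-3: Δb = 0.74 m, d̄ = (1.37+1.74)/2 = 1.555, v̄ = (0.75+0.86)/2 = 0.805 → q = 0.74×1.555×0.805 = 0.9263 m³/s
Panel 3-4: Δb = 0.23 m, d̄ = (1.74+1.53)/2 = 1.635, v̄ = (0.86+0.77)/2 = 0.815 → q = 0.23×1.635×0.815 = 0.3065 m³/s
Panel 4-5: Δb = 1.37 m, d̄ = (1.53+0.51)/2 = 1.02, v̄ = (0.77+0.55)/2 = 0.66 → q = 1.37×1.02×0.66 = 0.9223 m³/s
Q = Σ q = 2.538 m³/s

2.54 m³/s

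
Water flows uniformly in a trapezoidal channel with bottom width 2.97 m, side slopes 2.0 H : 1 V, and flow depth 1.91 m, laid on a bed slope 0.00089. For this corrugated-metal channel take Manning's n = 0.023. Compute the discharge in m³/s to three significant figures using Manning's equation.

18.2 m³/s

A = (b + z·y)·y = (2.97 + 2.0×1.91)×1.91 = 12.97 m²
P = b + 2y√(1+z²) = 2.97 + 2×1.91×√(1+2.0²) = 11.51 m
R = A/P = 12.97/11.51 = 1.127 m
Q = (1/n)·A·R^(2/3)·S^(1/2) = (1/0.023) × 12.97 × 1.127^(2/3) × 0.00089^(1/2) = 18.21 m³/s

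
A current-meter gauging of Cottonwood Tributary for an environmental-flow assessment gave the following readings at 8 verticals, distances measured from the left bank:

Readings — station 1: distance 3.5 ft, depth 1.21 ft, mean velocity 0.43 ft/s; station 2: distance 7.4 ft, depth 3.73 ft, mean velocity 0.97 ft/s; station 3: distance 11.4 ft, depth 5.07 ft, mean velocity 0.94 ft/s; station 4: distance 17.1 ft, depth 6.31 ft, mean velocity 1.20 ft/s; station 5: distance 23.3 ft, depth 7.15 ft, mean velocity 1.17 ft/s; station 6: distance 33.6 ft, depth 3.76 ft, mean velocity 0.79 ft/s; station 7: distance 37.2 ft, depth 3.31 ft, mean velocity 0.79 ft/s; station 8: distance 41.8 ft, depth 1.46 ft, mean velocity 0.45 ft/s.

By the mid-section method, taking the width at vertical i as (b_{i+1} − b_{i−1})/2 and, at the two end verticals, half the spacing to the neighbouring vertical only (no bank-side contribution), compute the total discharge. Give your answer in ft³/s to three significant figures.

185 ft³/s

w_1 = (7.4 − 3.5)/2 = 1.95 ft; q_1 = 0.43 × 1.21 × 1.95 = 1.015 ft³/s
w_2 = (11.4 − 3.5)/2 = 3.95 ft; q_2 = 0.97 × 3.73 × 3.95 = 14.29 ft³/s
w_3 = (17.1 − 7.4)/2 = 4.85 ft; q_3 = 0.94 × 5.07 × 4.85 = 23.11 ft³/s
w_4 = (23.3 − 11.4)/2 = 5.95 ft; q_4 = 1.20 × 6.31 × 5.95 = 45.05 ft³/s
w_5 = (33.6 − 17.1)/2 = 8.25 ft; q_5 = 1.17 × 7.15 × 8.25 = 69.02 ft³/s
w_6 = (37.2 − 23.3)/2 = 6.95 ft; q_6 = 0.79 × 3.76 × 6.95 = 20.64 ft³/s
w_7 = (41.8 − 33.6)/2 = 4.1 ft; q_7 = 0.79 × 3.31 × 4.1 = 10.72 ft³/s
w_8 = (41.8 − 37.2)/2 = 2.3 ft; q_8 = 0.45 × 1.46 × 2.3 = 1.511 ft³/s
Q = Σ qᵢ = 185.4 ft³/s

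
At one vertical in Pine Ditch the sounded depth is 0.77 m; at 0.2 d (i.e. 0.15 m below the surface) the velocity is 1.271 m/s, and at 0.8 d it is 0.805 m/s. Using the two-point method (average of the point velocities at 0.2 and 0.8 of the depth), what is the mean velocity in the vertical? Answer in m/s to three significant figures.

v̄ = (1.271 + 0.805) / 2 = 1.038 m/s

1.04 m/s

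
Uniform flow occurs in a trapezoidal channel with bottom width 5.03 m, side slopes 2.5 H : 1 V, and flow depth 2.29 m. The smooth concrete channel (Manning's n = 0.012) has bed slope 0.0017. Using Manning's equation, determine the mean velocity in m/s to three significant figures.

4.34 m/s

A = (b + z·y)·y = (5.03 + 2.5×2.29)×2.29 = 24.63 m²
P = b + 2y√(1+z²) = 5.03 + 2×2.29×√(1+2.5²) = 17.36 m
R = A/P = 24.63/17.36 = 1.419 m
Q = (1/n)·A·R^(2/3)·S^(1/2) = (1/0.012) × 24.63 × 1.419^(2/3) × 0.0017^(1/2) = 106.8 m³/s
V = Q/A = 106.8/24.63 = 4.338 m/s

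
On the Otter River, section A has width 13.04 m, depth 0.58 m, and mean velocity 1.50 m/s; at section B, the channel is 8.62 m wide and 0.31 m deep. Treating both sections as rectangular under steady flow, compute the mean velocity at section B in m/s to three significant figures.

Q = A₁V₁ = (13.04×0.58) × 1.50 = 11.34 m³/s
A₂ = 8.62 × 0.31 = 2.672 m²
V₂ = Q/A₂ = 11.34/2.672 = 4.245 m/s

4.25 m/s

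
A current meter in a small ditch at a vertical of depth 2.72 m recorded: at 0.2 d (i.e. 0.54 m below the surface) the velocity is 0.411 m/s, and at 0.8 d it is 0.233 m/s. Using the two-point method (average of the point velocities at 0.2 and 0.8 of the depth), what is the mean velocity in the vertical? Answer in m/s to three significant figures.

v̄ = (0.411 + 0.233) / 2 = 0.3220 m/s

0.322 m/s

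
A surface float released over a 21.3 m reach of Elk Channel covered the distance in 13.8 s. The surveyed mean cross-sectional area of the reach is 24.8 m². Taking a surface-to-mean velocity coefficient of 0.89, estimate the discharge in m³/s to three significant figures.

v_surface = L / t̄ = 21.3 / 13.8 = 1.543 m/s
v_mean = 0.89 × 1.543 = 1.374 m/s
Q = A × v_mean = 24.8 × 1.374 = 34.07 m³/s

34.1 m³/s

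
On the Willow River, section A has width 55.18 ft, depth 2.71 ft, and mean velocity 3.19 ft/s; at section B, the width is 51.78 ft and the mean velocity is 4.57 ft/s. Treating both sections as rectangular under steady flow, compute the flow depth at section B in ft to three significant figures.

2.02 ft

Q = A₁V₁ = (55.18×2.71) × 3.19 = 477.0 ft³/s
d₂ = Q/(b₂ V₂) = 477.0/(51.78×4.57) = 2.016 ft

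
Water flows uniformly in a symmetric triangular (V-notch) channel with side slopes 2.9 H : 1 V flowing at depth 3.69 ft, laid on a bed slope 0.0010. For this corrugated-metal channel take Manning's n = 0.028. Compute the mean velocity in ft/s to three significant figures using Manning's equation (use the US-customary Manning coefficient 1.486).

2.43 ft/s

A = z·y² = 2.9×3.69² = 39.49 ft²
P = 2y√(1+z²) = 2×3.69×√(1+2.9²) = 22.64 ft
R = A/P = 39.49/22.64 = 1.744 ft
Q = (1.486/n)·A·R^(2/3)·S^(1/2) = (1.486/0.028) × 39.49 × 1.744^(2/3) × 0.0010^(1/2) = 96.02 ft³/s
V = Q/A = 96.02/39.49 = 2.432 ft/s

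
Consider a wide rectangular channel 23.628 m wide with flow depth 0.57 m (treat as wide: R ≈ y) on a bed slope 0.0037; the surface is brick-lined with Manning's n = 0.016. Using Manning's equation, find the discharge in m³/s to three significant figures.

35.2 m³/s

A = b·y = 23.628 × 0.57 = 13.47 m²
Wide channel: R ≈ y = 0.57 m
Q = (1/n)·A·R^(2/3)·S^(1/2) = (1/0.016) × 13.47 × 0.5700^(2/3) × 0.0037^(1/2) = 35.20 m³/s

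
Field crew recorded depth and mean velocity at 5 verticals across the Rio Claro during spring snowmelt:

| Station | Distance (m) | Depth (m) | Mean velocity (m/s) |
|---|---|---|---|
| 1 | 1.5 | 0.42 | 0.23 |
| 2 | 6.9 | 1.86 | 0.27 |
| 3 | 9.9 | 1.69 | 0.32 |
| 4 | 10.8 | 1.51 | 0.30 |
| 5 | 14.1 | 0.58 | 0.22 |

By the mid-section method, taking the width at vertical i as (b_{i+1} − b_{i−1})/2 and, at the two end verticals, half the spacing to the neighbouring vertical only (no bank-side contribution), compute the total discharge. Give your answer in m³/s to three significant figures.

4.59 m³/s

w_1 = (6.9 − 1.5)/2 = 2.7 m; q_1 = 0.23 × 0.42 × 2.7 = 0.2608 m³/s
w_2 = (9.9 − 1.5)/2 = 4.2 m; q_2 = 0.27 × 1.86 × 4.2 = 2.109 m³/s
w_3 = (10.8 − 6.9)/2 = 1.95 m; q_3 = 0.32 × 1.69 × 1.95 = 1.055 m³/s
w_4 = (14.1 − 9.9)/2 = 2.1 m; q_4 = 0.30 × 1.51 × 2.1 = 0.9513 m³/s
w_5 = (14.1 − 10.8)/2 = 1.65 m; q_5 = 0.22 × 0.58 × 1.65 = 0.2105 m³/s
Q = Σ qᵢ = 4.586 m³/s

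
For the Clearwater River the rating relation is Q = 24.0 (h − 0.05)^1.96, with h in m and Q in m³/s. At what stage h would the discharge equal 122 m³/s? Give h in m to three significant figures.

h − h₀ = (Q/C)^(1/b) = (122/24.0)^(1/1.96) = 2.292 m
h = 0.05 + 2.292 = 2.342 m

2.34 m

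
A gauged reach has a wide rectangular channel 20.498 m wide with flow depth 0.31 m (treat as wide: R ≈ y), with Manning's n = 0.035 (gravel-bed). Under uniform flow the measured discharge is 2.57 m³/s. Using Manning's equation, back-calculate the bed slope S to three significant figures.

0.000955

A = b·y = 20.498 × 0.31 = 6.354 m²
Wide channel: R ≈ y = 0.31 m
S = (Q·n / (1·A·R^(2/3)))² = (2.57×0.035 / (1×6.354×0.4580))² = 0.0009551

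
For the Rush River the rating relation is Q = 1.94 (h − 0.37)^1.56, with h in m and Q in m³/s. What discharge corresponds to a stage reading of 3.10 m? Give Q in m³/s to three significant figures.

Q = 1.94 × (3.10 − 0.37)^1.56 = 1.94 × 2.73^1.56 = 9.294 m³/s

9.29 m³/s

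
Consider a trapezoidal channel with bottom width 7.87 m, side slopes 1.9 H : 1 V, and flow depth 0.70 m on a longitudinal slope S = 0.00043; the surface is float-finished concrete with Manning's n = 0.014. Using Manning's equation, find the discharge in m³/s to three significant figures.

6.73 m³/s

A = (b + z·y)·y = (7.87 + 1.9×0.70)×0.70 = 6.440 m²
P = b + 2y√(1+z²) = 7.87 + 2×0.70×√(1+1.9²) = 10.88 m
R = A/P = 6.440/10.88 = 0.5921 m
Q = (1/n)·A·R^(2/3)·S^(1/2) = (1/0.014) × 6.440 × 0.5921^(2/3) × 0.00043^(1/2) = 6.726 m³/s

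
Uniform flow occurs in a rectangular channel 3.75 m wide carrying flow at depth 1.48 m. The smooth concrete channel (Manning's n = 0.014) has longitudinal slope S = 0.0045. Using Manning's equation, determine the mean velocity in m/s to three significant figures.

4.22 m/s

A = b·y = 3.75 × 1.48 = 5.550 m²
P = b + 2y = 3.75 + 2×1.48 = 6.710 m
R = A/P = 5.550/6.710 = 0.8271 m
Q = (1/n)·A·R^(2/3)·S^(1/2) = (1/0.014) × 5.550 × 0.8271^(2/3) × 0.0045^(1/2) = 23.43 m³/s
V = Q/A = 23.43/5.550 = 4.222 m/s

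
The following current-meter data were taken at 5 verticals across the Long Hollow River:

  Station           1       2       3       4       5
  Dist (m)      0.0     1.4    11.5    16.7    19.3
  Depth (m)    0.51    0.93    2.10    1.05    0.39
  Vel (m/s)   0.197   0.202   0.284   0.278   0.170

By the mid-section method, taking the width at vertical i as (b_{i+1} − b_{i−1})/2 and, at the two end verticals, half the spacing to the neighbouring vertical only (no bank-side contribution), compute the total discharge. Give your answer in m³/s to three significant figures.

w_1 = (1.4 − 0.0)/2 = 0.7 m; q_1 = 0.197 × 0.51 × 0.7 = 0.07033 m³/s
w_2 = (11.5 − 0.0)/2 = 5.75 m; q_2 = 0.202 × 0.93 × 5.75 = 1.080 m³/s
w_3 = (16.7 − 1.4)/2 = 7.65 m; q_3 = 0.284 × 2.10 × 7.65 = 4.562 m³/s
w_4 = (19.3 − 11.5)/2 = 3.9 m; q_4 = 0.278 × 1.05 × 3.9 = 1.138 m³/s
w_5 = (19.3 − 16.7)/2 = 1.3 m; q_5 = 0.170 × 0.39 × 1.3 = 0.08619 m³/s
Q = Σ qᵢ = 6.938 m³/s

6.94 m³/s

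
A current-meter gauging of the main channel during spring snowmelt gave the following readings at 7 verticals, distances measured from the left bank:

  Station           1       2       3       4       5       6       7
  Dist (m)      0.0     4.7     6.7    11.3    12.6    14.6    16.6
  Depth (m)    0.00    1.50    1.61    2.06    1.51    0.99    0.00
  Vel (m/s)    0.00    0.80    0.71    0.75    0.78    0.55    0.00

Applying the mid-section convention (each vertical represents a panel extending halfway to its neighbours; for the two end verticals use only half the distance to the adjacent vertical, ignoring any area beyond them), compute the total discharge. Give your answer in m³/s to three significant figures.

15.4 m³/s

w_2 = (6.7 − 0.0)/2 = 3.35 m; q_2 = 0.80 × 1.50 × 3.35 = 4.020 m³/s
w_3 = (11.3 − 4.7)/2 = 3.3 m; q_3 = 0.71 × 1.61 × 3.3 = 3.772 m³/s
w_4 = (12.6 − 6.7)/2 = 2.95 m; q_4 = 0.75 × 2.06 × 2.95 = 4.558 m³/s
w_5 = (14.6 − 11.3)/2 = 1.65 m; q_5 = 0.78 × 1.51 × 1.65 = 1.943 m³/s
w_6 = (16.6 − 12.6)/2 = 2 m; q_6 = 0.55 × 0.99 × 2 = 1.089 m³/s
Stations 1, 7 contribute zero (depth or velocity is 0).
Q = Σ qᵢ = 15.38 m³/s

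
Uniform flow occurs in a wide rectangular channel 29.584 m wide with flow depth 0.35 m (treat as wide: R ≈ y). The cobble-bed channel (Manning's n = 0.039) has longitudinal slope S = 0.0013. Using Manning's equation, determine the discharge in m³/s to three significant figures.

4.75 m³/s

A = b·y = 29.584 × 0.35 = 10.35 m²
Wide channel: R ≈ y = 0.35 m
Q = (1/n)·A·R^(2/3)·S^(1/2) = (1/0.039) × 10.35 × 0.3500^(2/3) × 0.0013^(1/2) = 4.754 m³/s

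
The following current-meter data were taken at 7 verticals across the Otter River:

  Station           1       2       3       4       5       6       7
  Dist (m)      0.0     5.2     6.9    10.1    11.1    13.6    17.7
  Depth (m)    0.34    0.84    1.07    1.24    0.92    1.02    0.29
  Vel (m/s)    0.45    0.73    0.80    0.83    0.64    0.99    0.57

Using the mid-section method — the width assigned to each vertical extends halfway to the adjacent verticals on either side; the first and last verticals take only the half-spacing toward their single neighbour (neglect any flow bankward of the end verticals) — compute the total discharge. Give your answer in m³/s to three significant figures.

11.5 m³/s

w_1 = (5.2 − 0.0)/2 = 2.6 m; q_1 = 0.45 × 0.34 × 2.6 = 0.3978 m³/s
w_2 = (6.9 − 0.0)/2 = 3.45 m; q_2 = 0.73 × 0.84 × 3.45 = 2.116 m³/s
w_3 = (10.1 − 5.2)/2 = 2.45 m; q_3 = 0.80 × 1.07 × 2.45 = 2.097 m³/s
w_4 = (11.1 − 6.9)/2 = 2.1 m; q_4 = 0.83 × 1.24 × 2.1 = 2.161 m³/s
w_5 = (13.6 − 10.1)/2 = 1.75 m; q_5 = 0.64 × 0.92 × 1.75 = 1.030 m³/s
w_6 = (17.7 − 11.1)/2 = 3.3 m; q_6 = 0.99 × 1.02 × 3.3 = 3.332 m³/s
w_7 = (17.7 − 13.6)/2 = 2.05 m; q_7 = 0.57 × 0.29 × 2.05 = 0.3389 m³/s
Q = Σ qᵢ = 11.47 m³/s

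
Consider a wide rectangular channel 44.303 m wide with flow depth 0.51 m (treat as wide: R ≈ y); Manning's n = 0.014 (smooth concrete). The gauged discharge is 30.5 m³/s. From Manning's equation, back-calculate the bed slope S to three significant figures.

A = b·y = 44.303 × 0.51 = 22.59 m²
Wide channel: R ≈ y = 0.51 m
S = (Q·n / (1·A·R^(2/3)))² = (30.5×0.014 / (1×22.59×0.6383))² = 0.0008765

0.000877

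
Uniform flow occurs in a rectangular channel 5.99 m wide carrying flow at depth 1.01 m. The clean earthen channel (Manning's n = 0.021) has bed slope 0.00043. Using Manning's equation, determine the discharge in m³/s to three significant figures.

4.95 m³/s

A = b·y = 5.99 × 1.01 = 6.050 m²
P = b + 2y = 5.99 + 2×1.01 = 8.010 m
R = A/P = 6.050/8.010 = 0.7553 m
Q = (1/n)·A·R^(2/3)·S^(1/2) = (1/0.021) × 6.050 × 0.7553^(2/3) × 0.00043^(1/2) = 4.955 m³/s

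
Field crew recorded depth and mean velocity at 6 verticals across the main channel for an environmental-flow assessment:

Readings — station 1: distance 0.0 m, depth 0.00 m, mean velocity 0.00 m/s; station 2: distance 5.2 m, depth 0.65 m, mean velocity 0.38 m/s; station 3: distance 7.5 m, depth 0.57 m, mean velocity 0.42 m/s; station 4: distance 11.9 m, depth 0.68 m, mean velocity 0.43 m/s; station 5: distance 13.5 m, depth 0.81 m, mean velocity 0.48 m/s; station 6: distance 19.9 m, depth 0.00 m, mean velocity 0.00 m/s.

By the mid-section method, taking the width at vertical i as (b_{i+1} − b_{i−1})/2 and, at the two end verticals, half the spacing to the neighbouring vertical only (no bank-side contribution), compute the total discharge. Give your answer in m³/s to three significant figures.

w_2 = (7.5 − 0.0)/2 = 3.75 m; q_2 = 0.38 × 0.65 × 3.75 = 0.9263 m³/s
w_3 = (11.9 − 5.2)/2 = 3.35 m; q_3 = 0.42 × 0.57 × 3.35 = 0.8020 m³/s
w_4 = (13.5 − 7.5)/2 = 3 m; q_4 = 0.43 × 0.68 × 3 = 0.8772 m³/s
w_5 = (19.9 − 11.9)/2 = 4 m; q_5 = 0.48 × 0.81 × 4 = 1.555 m³/s
Stations 1, 6 contribute zero (depth or velocity is 0).
Q = Σ qᵢ = 4.161 m³/s

4.16 m³/s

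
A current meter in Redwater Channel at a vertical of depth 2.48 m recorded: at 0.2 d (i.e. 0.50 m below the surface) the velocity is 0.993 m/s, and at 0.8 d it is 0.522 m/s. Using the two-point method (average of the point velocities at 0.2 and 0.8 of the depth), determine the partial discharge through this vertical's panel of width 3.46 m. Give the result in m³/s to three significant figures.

6.50 m³/s

v̄ = (0.993 + 0.522) / 2 = 0.7575 m/s
q = v̄ × d × w = 0.7575 × 2.48 × 3.46 = 6.500 m³/s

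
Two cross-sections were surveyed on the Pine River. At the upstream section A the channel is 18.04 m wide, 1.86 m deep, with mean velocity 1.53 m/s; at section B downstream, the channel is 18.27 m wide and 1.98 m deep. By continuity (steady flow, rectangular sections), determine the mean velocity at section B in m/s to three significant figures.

Q = A₁V₁ = (18.04×1.86) × 1.53 = 51.34 m³/s
A₂ = 18.27 × 1.98 = 36.17 m²
V₂ = Q/A₂ = 51.34/36.17 = 1.419 m/s

1.42 m/s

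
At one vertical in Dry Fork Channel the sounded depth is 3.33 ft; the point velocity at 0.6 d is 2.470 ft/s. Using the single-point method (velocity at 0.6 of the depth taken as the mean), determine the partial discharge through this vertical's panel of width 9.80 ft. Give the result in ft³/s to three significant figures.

80.6 ft³/s

v̄ = v₀.₆ = 2.470 ft/s
q = v̄ × d × w = 2.470 × 3.33 × 9.80 = 80.61 ft³/s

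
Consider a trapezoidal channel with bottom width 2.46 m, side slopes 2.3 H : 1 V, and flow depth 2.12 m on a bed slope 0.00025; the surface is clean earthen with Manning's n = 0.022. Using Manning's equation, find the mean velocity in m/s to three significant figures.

A = (b + z·y)·y = (2.46 + 2.3×2.12)×2.12 = 15.55 m²
P = b + 2y√(1+z²) = 2.46 + 2×2.12×√(1+2.3²) = 13.09 m
R = A/P = 15.55/13.09 = 1.188 m
Q = (1/n)·A·R^(2/3)·S^(1/2) = (1/0.022) × 15.55 × 1.188^(2/3) × 0.00025^(1/2) = 12.54 m³/s
V = Q/A = 12.54/15.55 = 0.8061 m/s

0.806 m/s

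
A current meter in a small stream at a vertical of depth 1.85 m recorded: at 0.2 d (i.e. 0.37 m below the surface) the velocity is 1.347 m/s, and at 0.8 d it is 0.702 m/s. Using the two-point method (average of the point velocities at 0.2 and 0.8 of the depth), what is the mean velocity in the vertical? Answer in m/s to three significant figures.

1.02 m/s

v̄ = (1.347 + 0.702) / 2 = 1.025 m/s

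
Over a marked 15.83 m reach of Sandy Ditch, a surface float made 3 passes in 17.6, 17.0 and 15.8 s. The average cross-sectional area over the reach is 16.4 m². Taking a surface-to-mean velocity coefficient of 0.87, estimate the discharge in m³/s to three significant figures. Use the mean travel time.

t̄ = (17.6 + 17.0 + 15.8) / 3 = 16.8 s
v_surface = L / t̄ = 15.83 / 16.8 = 0.9423 m/s
v_mean = 0.87 × 0.9423 = 0.8198 m/s
Q = A × v_mean = 16.4 × 0.8198 = 13.44 m³/s

13.4 m³/s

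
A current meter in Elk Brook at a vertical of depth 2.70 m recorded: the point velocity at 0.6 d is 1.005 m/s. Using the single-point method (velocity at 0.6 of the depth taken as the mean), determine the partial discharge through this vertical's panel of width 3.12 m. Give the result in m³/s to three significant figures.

8.47 m³/s

v̄ = v₀.₆ = 1.005 m/s
q = v̄ × d × w = 1.005 × 2.70 × 3.12 = 8.466 m³/s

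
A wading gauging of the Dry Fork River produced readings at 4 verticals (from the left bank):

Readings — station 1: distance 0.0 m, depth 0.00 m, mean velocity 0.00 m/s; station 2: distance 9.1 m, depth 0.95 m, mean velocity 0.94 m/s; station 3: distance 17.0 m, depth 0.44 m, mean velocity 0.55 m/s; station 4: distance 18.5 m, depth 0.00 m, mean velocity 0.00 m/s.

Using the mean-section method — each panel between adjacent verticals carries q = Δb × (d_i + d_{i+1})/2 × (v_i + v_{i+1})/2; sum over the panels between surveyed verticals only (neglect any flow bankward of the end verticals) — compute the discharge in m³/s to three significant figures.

6.21 m³/s

Panel 1-2: Δb = 9.1 m, d̄ = (0.00+0.95)/2 = 0.475, v̄ = (0.00+0.94)/2 = 0.47 → q = 9.1×0.475×0.47 = 2.032 m³/s
Panel 2-3: Δb = 7.9 m, d̄ = (0.95+0.44)/2 = 0.695, v̄ = (0.94+0.55)/2 = 0.745 → q = 7.9×0.695×0.745 = 4.090 m³/s
Panel 3-4: Δb = 1.5 m, d̄ = (0.44+0.00)/2 = 0.22, v̄ = (0.55+0.00)/2 = 0.275 → q = 1.5×0.22×0.275 = 0.09075 m³/s
Q = Σ q = 6.213 m³/s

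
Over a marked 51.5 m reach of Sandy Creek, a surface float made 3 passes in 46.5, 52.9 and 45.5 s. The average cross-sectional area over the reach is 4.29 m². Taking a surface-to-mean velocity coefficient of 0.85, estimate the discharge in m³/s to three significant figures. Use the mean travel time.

t̄ = (46.5 + 52.9 + 45.5) / 3 = 48.3 s
v_surface = L / t̄ = 51.5 / 48.3 = 1.066 m/s
v_mean = 0.85 × 1.066 = 0.9063 m/s
Q = A × v_mean = 4.29 × 0.9063 = 3.888 m³/s

3.89 m³/s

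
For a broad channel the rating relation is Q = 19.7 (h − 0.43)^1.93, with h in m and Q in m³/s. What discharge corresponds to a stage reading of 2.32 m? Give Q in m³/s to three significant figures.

67.3 m³/s

Q = 19.7 × (2.32 − 0.43)^1.93 = 19.7 × 1.89^1.93 = 67.30 m³/s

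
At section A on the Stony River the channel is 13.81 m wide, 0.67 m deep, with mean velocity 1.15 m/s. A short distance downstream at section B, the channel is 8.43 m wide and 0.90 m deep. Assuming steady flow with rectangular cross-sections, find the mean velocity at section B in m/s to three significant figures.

1.40 m/s

Q = A₁V₁ = (13.81×0.67) × 1.15 = 10.64 m³/s
A₂ = 8.43 × 0.90 = 7.587 m²
V₂ = Q/A₂ = 10.64/7.587 = 1.402 m/s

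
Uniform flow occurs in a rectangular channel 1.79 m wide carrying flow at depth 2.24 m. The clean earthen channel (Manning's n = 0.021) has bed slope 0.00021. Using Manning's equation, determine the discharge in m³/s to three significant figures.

A = b·y = 1.79 × 2.24 = 4.010 m²
P = b + 2y = 1.79 + 2×2.24 = 6.270 m
R = A/P = 4.010/6.270 = 0.6395 m
Q = (1/n)·A·R^(2/3)·S^(1/2) = (1/0.021) × 4.010 × 0.6395^(2/3) × 0.00021^(1/2) = 2.054 m³/s

2.05 m³/s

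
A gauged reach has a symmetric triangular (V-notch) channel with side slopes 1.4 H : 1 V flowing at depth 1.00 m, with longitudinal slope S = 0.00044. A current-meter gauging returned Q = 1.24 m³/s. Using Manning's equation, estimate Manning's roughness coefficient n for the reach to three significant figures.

A = z·y² = 1.4×1.00² = 1.400 m²
P = 2y√(1+z²) = 2×1.00×√(1+1.4²) = 3.441 m
R = A/P = 1.400/3.441 = 0.4069 m
n = (1/Q)·A·R^(2/3)·S^(1/2) = (1/1.24) × 1.400 × 0.5491 × 0.02098 = 0.01300

0.0130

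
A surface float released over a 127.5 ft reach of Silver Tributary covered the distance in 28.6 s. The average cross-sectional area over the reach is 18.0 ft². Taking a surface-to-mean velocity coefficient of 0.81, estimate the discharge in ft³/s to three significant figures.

v_surface = L / t̄ = 127.5 / 28.6 = 4.458 ft/s
v_mean = 0.81 × 4.458 = 3.611 ft/s
Q = A × v_mean = 18.0 × 3.611 = 65.00 ft³/s

65.0 ft³/s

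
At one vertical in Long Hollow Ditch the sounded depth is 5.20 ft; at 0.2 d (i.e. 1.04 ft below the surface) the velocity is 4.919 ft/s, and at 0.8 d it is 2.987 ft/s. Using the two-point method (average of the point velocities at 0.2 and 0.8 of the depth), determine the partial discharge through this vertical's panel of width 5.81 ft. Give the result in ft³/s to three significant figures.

119 ft³/s

v̄ = (4.919 + 2.987) / 2 = 3.953 ft/s
q = v̄ × d × w = 3.953 × 5.20 × 5.81 = 119.4 ft³/s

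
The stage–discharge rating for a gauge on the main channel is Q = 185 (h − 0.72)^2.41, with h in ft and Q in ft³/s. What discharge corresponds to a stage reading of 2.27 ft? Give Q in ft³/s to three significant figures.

Q = 185 × (2.27 − 0.72)^2.41 = 185 × 1.55^2.41 = 532.0 ft³/s

532 ft³/s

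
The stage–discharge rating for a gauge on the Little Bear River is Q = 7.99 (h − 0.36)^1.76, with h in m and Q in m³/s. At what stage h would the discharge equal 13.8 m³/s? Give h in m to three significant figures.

h − h₀ = (Q/C)^(1/b) = (13.8/7.99)^(1/1.76) = 1.364 m
h = 0.36 + 1.364 = 1.724 m

1.72 m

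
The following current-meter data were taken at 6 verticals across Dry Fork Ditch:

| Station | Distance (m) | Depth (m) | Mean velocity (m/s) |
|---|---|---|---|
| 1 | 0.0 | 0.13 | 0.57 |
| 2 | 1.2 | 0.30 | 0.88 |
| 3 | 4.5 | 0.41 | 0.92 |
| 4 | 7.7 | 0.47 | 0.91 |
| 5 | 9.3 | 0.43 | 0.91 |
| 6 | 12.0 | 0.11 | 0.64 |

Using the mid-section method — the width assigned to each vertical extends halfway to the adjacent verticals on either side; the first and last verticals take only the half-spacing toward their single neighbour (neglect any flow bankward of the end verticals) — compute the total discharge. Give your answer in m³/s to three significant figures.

w_1 = (1.2 − 0.0)/2 = 0.6 m; q_1 = 0.57 × 0.13 × 0.6 = 0.04446 m³/s
w_2 = (4.5 − 0.0)/2 = 2.25 m; q_2 = 0.88 × 0.30 × 2.25 = 0.5940 m³/s
w_3 = (7.7 − 1.2)/2 = 3.25 m; q_3 = 0.92 × 0.41 × 3.25 = 1.226 m³/s
w_4 = (9.3 − 4.5)/2 = 2.4 m; q_4 = 0.91 × 0.47 × 2.4 = 1.026 m³/s
w_5 = (12.0 − 7.7)/2 = 2.15 m; q_5 = 0.91 × 0.43 × 2.15 = 0.8413 m³/s
w_6 = (12.0 − 9.3)/2 = 1.35 m; q_6 = 0.64 × 0.11 × 1.35 = 0.09504 m³/s
Q = Σ qᵢ = 3.827 m³/s

3.83 m³/s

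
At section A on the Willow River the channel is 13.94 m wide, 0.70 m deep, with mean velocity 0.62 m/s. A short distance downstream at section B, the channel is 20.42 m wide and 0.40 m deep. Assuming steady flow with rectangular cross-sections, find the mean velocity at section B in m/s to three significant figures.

Q = A₁V₁ = (13.94×0.70) × 0.62 = 6.050 m³/s
A₂ = 20.42 × 0.40 = 8.168 m²
V₂ = Q/A₂ = 6.050/8.168 = 0.7407 m/s

0.741 m/s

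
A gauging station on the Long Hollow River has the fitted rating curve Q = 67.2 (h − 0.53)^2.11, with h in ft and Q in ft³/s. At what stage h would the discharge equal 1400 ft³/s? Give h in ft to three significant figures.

h − h₀ = (Q/C)^(1/b) = (1400/67.2)^(1/2.11) = 4.217 ft
h = 0.53 + 4.217 = 4.747 ft

4.75 ft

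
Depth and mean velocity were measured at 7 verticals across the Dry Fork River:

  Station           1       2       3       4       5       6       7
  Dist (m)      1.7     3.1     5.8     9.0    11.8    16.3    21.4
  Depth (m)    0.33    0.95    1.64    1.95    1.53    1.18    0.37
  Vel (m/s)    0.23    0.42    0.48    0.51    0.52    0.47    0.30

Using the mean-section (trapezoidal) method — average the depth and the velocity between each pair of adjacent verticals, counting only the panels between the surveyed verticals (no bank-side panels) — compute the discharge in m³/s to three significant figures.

Panel 1-2: Δb = 1.4 m, d̄ = (0.33+0.95)/2 = 0.64, v̄ = (0.23+0.42)/2 = 0.325 → q = 1.4×0.64×0.325 = 0.2912 m³/s
Panel 2-3: Δb = 2.7 m, d̄ = (0.95+1.64)/2 = 1.295, v̄ = (0.42+0.48)/2 = 0.45 → q = 2.7×1.295×0.45 = 1.573 m³/s
Panel 3-4: Δb = 3.2 m, d̄ = (1.64+1.95)/2 = 1.795, v̄ = (0.48+0.51)/2 = 0.495 → q = 3.2×1.795×0.495 = 2.843 m³/s
Panel 4-5: Δb = 2.8 m, d̄ = (1.95+1.53)/2 = 1.74, v̄ = (0.51+0.52)/2 = 0.515 → q = 2.8×1.74×0.515 = 2.509 m³/s
Panel 5-6: Δb = 4.5 m, d̄ = (1.53+1.18)/2 = 1.355, v̄ = (0.52+0.47)/2 = 0.495 → q = 4.5×1.355×0.495 = 3.018 m³/s
Panel 6-7: Δb = 5.1 m, d̄ = (1.18+0.37)/2 = 0.775, v̄ = (0.47+0.30)/2 = 0.385 → q = 5.1×0.775×0.385 = 1.522 m³/s
Q = Σ q = 11.76 m³/s

11.8 m³/s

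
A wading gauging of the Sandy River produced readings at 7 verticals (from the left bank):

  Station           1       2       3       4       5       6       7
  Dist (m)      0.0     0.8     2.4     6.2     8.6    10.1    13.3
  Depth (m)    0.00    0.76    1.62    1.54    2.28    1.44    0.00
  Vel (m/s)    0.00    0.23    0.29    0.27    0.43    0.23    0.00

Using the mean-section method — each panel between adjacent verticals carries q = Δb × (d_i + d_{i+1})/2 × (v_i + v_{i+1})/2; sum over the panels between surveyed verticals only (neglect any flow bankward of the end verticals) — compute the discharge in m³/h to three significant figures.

18000 m³/h

Panel 1-2: Δb = 0.8 m, d̄ = (0.00+0.76)/2 = 0.38, v̄ = (0.00+0.23)/2 = 0.115 → q = 0.8×0.38×0.115 = 0.03496 m³/s
Panel 2-3: Δb = 1.6 m, d̄ = (0.76+1.62)/2 = 1.19, v̄ = (0.23+0.29)/2 = 0.26 → q = 1.6×1.19×0.26 = 0.4950 m³/s
Panel 3-4: Δb = 3.8 m, d̄ = (1.62+1.54)/2 = 1.58, v̄ = (0.29+0.27)/2 = 0.28 → q = 3.8×1.58×0.28 = 1.681 m³/s
Panel 4-5: Δb = 2.4 m, d̄ = (1.54+2.28)/2 = 1.91, v̄ = (0.27+0.43)/2 = 0.35 → q = 2.4×1.91×0.35 = 1.604 m³/s
Panel 5-6: Δb = 1.5 m, d̄ = (2.28+1.44)/2 = 1.86, v̄ = (0.43+0.23)/2 = 0.33 → q = 1.5×1.86×0.33 = 0.9207 m³/s
Panel 6-7: Δb = 3.2 m, d̄ = (1.44+0.00)/2 = 0.72, v̄ = (0.23+0.00)/2 = 0.115 → q = 3.2×0.72×0.115 = 0.2650 m³/s
Q = Σ q = 5.001 m³/s
= 5.001 × 3600 = 18000 m³/h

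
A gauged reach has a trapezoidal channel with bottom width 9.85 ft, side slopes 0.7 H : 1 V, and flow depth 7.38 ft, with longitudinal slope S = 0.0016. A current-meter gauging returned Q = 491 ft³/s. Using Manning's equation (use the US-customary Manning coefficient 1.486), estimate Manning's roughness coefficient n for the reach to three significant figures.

A = (b + z·y)·y = (9.85 + 0.7×7.38)×7.38 = 110.8 ft²
P = b + 2y√(1+z²) = 9.85 + 2×7.38×√(1+0.7²) = 27.87 ft
R = A/P = 110.8/27.87 = 3.977 ft
n = (1.486/Q)·A·R^(2/3)·S^(1/2) = (1.486/491) × 110.8 × 2.510 × 0.04000 = 0.03367

0.0337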